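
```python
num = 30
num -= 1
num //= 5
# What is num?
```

Trace (tracking num):
num = 30  # -> num = 30
num -= 1  # -> num = 29
num //= 5  # -> num = 5

Answer: 5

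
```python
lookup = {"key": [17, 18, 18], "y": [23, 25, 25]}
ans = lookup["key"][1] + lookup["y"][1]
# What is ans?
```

Answer: 43

Derivation:
Trace (tracking ans):
lookup = {'key': [17, 18, 18], 'y': [23, 25, 25]}  # -> lookup = {'key': [17, 18, 18], 'y': [23, 25, 25]}
ans = lookup['key'][1] + lookup['y'][1]  # -> ans = 43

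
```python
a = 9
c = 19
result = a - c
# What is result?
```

Trace (tracking result):
a = 9  # -> a = 9
c = 19  # -> c = 19
result = a - c  # -> result = -10

Answer: -10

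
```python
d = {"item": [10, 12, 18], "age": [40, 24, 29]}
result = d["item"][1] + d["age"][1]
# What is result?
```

Answer: 36

Derivation:
Trace (tracking result):
d = {'item': [10, 12, 18], 'age': [40, 24, 29]}  # -> d = {'item': [10, 12, 18], 'age': [40, 24, 29]}
result = d['item'][1] + d['age'][1]  # -> result = 36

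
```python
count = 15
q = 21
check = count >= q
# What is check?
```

Answer: False

Derivation:
Trace (tracking check):
count = 15  # -> count = 15
q = 21  # -> q = 21
check = count >= q  # -> check = False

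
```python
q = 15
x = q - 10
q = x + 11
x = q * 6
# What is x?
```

Trace (tracking x):
q = 15  # -> q = 15
x = q - 10  # -> x = 5
q = x + 11  # -> q = 16
x = q * 6  # -> x = 96

Answer: 96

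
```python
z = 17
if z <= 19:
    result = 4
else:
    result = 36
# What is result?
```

Answer: 4

Derivation:
Trace (tracking result):
z = 17  # -> z = 17
if z <= 19:  # condition is True
    result = 4  # -> result = 4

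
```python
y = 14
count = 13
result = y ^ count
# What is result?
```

Trace (tracking result):
y = 14  # -> y = 14
count = 13  # -> count = 13
result = y ^ count  # -> result = 3

Answer: 3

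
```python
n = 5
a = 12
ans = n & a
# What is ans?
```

Answer: 4

Derivation:
Trace (tracking ans):
n = 5  # -> n = 5
a = 12  # -> a = 12
ans = n & a  # -> ans = 4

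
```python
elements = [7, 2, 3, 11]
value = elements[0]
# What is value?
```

Trace (tracking value):
elements = [7, 2, 3, 11]  # -> elements = [7, 2, 3, 11]
value = elements[0]  # -> value = 7

Answer: 7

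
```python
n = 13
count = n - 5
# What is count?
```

Trace (tracking count):
n = 13  # -> n = 13
count = n - 5  # -> count = 8

Answer: 8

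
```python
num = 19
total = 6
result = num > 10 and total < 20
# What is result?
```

Answer: True

Derivation:
Trace (tracking result):
num = 19  # -> num = 19
total = 6  # -> total = 6
result = num > 10 and total < 20  # -> result = True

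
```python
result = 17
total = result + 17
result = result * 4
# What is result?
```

Answer: 68

Derivation:
Trace (tracking result):
result = 17  # -> result = 17
total = result + 17  # -> total = 34
result = result * 4  # -> result = 68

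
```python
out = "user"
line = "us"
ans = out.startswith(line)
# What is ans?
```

Answer: True

Derivation:
Trace (tracking ans):
out = 'user'  # -> out = 'user'
line = 'us'  # -> line = 'us'
ans = out.startswith(line)  # -> ans = True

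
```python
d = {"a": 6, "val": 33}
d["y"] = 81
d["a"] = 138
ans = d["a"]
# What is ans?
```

Answer: 138

Derivation:
Trace (tracking ans):
d = {'a': 6, 'val': 33}  # -> d = {'a': 6, 'val': 33}
d['y'] = 81  # -> d = {'a': 6, 'val': 33, 'y': 81}
d['a'] = 138  # -> d = {'a': 138, 'val': 33, 'y': 81}
ans = d['a']  # -> ans = 138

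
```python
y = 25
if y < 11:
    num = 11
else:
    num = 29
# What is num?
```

Answer: 29

Derivation:
Trace (tracking num):
y = 25  # -> y = 25
if y < 11:  # condition is False
else:
    num = 29  # -> num = 29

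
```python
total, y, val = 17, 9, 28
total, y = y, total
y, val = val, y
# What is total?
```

Answer: 9

Derivation:
Trace (tracking total):
total, y, val = (17, 9, 28)  # -> total = 17, y = 9, val = 28
total, y = (y, total)  # -> total = 9, y = 17
y, val = (val, y)  # -> y = 28, val = 17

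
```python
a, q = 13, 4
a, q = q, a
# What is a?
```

Trace (tracking a):
a, q = (13, 4)  # -> a = 13, q = 4
a, q = (q, a)  # -> a = 4, q = 13

Answer: 4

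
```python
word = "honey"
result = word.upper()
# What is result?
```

Answer: 'HONEY'

Derivation:
Trace (tracking result):
word = 'honey'  # -> word = 'honey'
result = word.upper()  # -> result = 'HONEY'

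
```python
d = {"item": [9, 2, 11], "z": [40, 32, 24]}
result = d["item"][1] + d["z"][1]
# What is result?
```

Answer: 34

Derivation:
Trace (tracking result):
d = {'item': [9, 2, 11], 'z': [40, 32, 24]}  # -> d = {'item': [9, 2, 11], 'z': [40, 32, 24]}
result = d['item'][1] + d['z'][1]  # -> result = 34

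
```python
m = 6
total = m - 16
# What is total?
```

Answer: -10

Derivation:
Trace (tracking total):
m = 6  # -> m = 6
total = m - 16  # -> total = -10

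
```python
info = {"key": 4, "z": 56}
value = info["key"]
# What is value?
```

Trace (tracking value):
info = {'key': 4, 'z': 56}  # -> info = {'key': 4, 'z': 56}
value = info['key']  # -> value = 4

Answer: 4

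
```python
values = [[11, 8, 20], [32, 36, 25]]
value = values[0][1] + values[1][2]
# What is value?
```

Trace (tracking value):
values = [[11, 8, 20], [32, 36, 25]]  # -> values = [[11, 8, 20], [32, 36, 25]]
value = values[0][1] + values[1][2]  # -> value = 33

Answer: 33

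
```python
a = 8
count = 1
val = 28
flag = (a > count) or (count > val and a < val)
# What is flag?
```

Answer: True

Derivation:
Trace (tracking flag):
a = 8  # -> a = 8
count = 1  # -> count = 1
val = 28  # -> val = 28
flag = a > count or (count > val and a < val)  # -> flag = True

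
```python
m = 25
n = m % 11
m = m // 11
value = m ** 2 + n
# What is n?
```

Trace (tracking n):
m = 25  # -> m = 25
n = m % 11  # -> n = 3
m = m // 11  # -> m = 2
value = m ** 2 + n  # -> value = 7

Answer: 3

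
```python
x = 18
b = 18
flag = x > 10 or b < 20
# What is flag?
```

Answer: True

Derivation:
Trace (tracking flag):
x = 18  # -> x = 18
b = 18  # -> b = 18
flag = x > 10 or b < 20  # -> flag = True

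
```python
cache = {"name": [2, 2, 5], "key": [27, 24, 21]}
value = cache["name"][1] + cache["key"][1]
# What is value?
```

Trace (tracking value):
cache = {'name': [2, 2, 5], 'key': [27, 24, 21]}  # -> cache = {'name': [2, 2, 5], 'key': [27, 24, 21]}
value = cache['name'][1] + cache['key'][1]  # -> value = 26

Answer: 26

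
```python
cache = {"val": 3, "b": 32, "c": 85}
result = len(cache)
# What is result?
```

Answer: 3

Derivation:
Trace (tracking result):
cache = {'val': 3, 'b': 32, 'c': 85}  # -> cache = {'val': 3, 'b': 32, 'c': 85}
result = len(cache)  # -> result = 3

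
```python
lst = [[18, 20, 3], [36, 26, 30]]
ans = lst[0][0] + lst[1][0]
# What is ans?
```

Trace (tracking ans):
lst = [[18, 20, 3], [36, 26, 30]]  # -> lst = [[18, 20, 3], [36, 26, 30]]
ans = lst[0][0] + lst[1][0]  # -> ans = 54

Answer: 54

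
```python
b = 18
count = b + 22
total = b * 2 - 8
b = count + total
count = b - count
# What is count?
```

Trace (tracking count):
b = 18  # -> b = 18
count = b + 22  # -> count = 40
total = b * 2 - 8  # -> total = 28
b = count + total  # -> b = 68
count = b - count  # -> count = 28

Answer: 28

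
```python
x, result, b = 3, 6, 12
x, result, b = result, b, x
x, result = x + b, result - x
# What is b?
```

Answer: 3

Derivation:
Trace (tracking b):
x, result, b = (3, 6, 12)  # -> x = 3, result = 6, b = 12
x, result, b = (result, b, x)  # -> x = 6, result = 12, b = 3
x, result = (x + b, result - x)  # -> x = 9, result = 6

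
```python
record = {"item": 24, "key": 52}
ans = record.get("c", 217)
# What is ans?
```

Trace (tracking ans):
record = {'item': 24, 'key': 52}  # -> record = {'item': 24, 'key': 52}
ans = record.get('c', 217)  # -> ans = 217

Answer: 217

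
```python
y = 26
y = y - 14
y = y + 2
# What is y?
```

Answer: 14

Derivation:
Trace (tracking y):
y = 26  # -> y = 26
y = y - 14  # -> y = 12
y = y + 2  # -> y = 14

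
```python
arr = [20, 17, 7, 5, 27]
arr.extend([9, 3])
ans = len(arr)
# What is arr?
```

Answer: [20, 17, 7, 5, 27, 9, 3]

Derivation:
Trace (tracking arr):
arr = [20, 17, 7, 5, 27]  # -> arr = [20, 17, 7, 5, 27]
arr.extend([9, 3])  # -> arr = [20, 17, 7, 5, 27, 9, 3]
ans = len(arr)  # -> ans = 7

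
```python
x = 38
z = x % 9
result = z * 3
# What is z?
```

Trace (tracking z):
x = 38  # -> x = 38
z = x % 9  # -> z = 2
result = z * 3  # -> result = 6

Answer: 2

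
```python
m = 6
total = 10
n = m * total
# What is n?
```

Answer: 60

Derivation:
Trace (tracking n):
m = 6  # -> m = 6
total = 10  # -> total = 10
n = m * total  # -> n = 60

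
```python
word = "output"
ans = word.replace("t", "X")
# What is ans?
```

Trace (tracking ans):
word = 'output'  # -> word = 'output'
ans = word.replace('t', 'X')  # -> ans = 'ouXpuX'

Answer: 'ouXpuX'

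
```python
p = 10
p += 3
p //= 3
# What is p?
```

Trace (tracking p):
p = 10  # -> p = 10
p += 3  # -> p = 13
p //= 3  # -> p = 4

Answer: 4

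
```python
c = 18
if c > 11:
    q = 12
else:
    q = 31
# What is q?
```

Answer: 12

Derivation:
Trace (tracking q):
c = 18  # -> c = 18
if c > 11:  # condition is True
    q = 12  # -> q = 12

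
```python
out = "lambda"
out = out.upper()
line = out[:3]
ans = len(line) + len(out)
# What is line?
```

Trace (tracking line):
out = 'lambda'  # -> out = 'lambda'
out = out.upper()  # -> out = 'LAMBDA'
line = out[:3]  # -> line = 'LAM'
ans = len(line) + len(out)  # -> ans = 9

Answer: 'LAM'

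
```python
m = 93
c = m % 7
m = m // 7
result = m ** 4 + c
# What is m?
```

Trace (tracking m):
m = 93  # -> m = 93
c = m % 7  # -> c = 2
m = m // 7  # -> m = 13
result = m ** 4 + c  # -> result = 28563

Answer: 13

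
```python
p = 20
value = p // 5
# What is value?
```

Answer: 4

Derivation:
Trace (tracking value):
p = 20  # -> p = 20
value = p // 5  # -> value = 4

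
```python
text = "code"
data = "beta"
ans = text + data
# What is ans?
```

Answer: 'codebeta'

Derivation:
Trace (tracking ans):
text = 'code'  # -> text = 'code'
data = 'beta'  # -> data = 'beta'
ans = text + data  # -> ans = 'codebeta'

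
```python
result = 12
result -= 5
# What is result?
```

Answer: 7

Derivation:
Trace (tracking result):
result = 12  # -> result = 12
result -= 5  # -> result = 7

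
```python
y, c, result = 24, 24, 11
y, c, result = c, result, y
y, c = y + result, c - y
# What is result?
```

Answer: 24

Derivation:
Trace (tracking result):
y, c, result = (24, 24, 11)  # -> y = 24, c = 24, result = 11
y, c, result = (c, result, y)  # -> y = 24, c = 11, result = 24
y, c = (y + result, c - y)  # -> y = 48, c = -13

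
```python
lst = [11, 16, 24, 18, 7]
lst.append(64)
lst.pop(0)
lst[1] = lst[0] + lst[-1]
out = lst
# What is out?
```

Trace (tracking out):
lst = [11, 16, 24, 18, 7]  # -> lst = [11, 16, 24, 18, 7]
lst.append(64)  # -> lst = [11, 16, 24, 18, 7, 64]
lst.pop(0)  # -> lst = [16, 24, 18, 7, 64]
lst[1] = lst[0] + lst[-1]  # -> lst = [16, 80, 18, 7, 64]
out = lst  # -> out = [16, 80, 18, 7, 64]

Answer: [16, 80, 18, 7, 64]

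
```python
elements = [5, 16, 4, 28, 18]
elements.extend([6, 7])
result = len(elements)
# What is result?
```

Answer: 7

Derivation:
Trace (tracking result):
elements = [5, 16, 4, 28, 18]  # -> elements = [5, 16, 4, 28, 18]
elements.extend([6, 7])  # -> elements = [5, 16, 4, 28, 18, 6, 7]
result = len(elements)  # -> result = 7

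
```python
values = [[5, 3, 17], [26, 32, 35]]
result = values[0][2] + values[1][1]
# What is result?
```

Answer: 49

Derivation:
Trace (tracking result):
values = [[5, 3, 17], [26, 32, 35]]  # -> values = [[5, 3, 17], [26, 32, 35]]
result = values[0][2] + values[1][1]  # -> result = 49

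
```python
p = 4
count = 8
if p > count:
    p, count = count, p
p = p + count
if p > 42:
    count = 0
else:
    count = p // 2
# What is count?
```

Answer: 6

Derivation:
Trace (tracking count):
p = 4  # -> p = 4
count = 8  # -> count = 8
if p > count:  # condition is False
p = p + count  # -> p = 12
if p > 42:  # condition is False
else:
    count = p // 2  # -> count = 6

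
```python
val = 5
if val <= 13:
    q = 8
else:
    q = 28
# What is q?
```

Answer: 8

Derivation:
Trace (tracking q):
val = 5  # -> val = 5
if val <= 13:  # condition is True
    q = 8  # -> q = 8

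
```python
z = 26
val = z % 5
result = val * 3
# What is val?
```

Answer: 1

Derivation:
Trace (tracking val):
z = 26  # -> z = 26
val = z % 5  # -> val = 1
result = val * 3  # -> result = 3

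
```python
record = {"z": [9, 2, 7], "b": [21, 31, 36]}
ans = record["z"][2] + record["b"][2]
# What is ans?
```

Answer: 43

Derivation:
Trace (tracking ans):
record = {'z': [9, 2, 7], 'b': [21, 31, 36]}  # -> record = {'z': [9, 2, 7], 'b': [21, 31, 36]}
ans = record['z'][2] + record['b'][2]  # -> ans = 43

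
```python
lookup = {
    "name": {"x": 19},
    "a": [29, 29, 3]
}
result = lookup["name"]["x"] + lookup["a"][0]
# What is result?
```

Answer: 48

Derivation:
Trace (tracking result):
lookup = {'name': {'x': 19}, 'a': [29, 29, 3]}  # -> lookup = {'name': {'x': 19}, 'a': [29, 29, 3]}
result = lookup['name']['x'] + lookup['a'][0]  # -> result = 48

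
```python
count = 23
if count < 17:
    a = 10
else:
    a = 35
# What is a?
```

Trace (tracking a):
count = 23  # -> count = 23
if count < 17:  # condition is False
else:
    a = 35  # -> a = 35

Answer: 35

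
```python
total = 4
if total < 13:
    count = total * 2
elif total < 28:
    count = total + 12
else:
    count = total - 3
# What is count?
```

Answer: 8

Derivation:
Trace (tracking count):
total = 4  # -> total = 4
if total < 13:  # condition is True
    count = total * 2  # -> count = 8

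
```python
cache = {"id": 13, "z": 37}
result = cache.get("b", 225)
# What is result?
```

Trace (tracking result):
cache = {'id': 13, 'z': 37}  # -> cache = {'id': 13, 'z': 37}
result = cache.get('b', 225)  # -> result = 225

Answer: 225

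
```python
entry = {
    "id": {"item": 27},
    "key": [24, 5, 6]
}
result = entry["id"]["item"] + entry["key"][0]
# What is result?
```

Answer: 51

Derivation:
Trace (tracking result):
entry = {'id': {'item': 27}, 'key': [24, 5, 6]}  # -> entry = {'id': {'item': 27}, 'key': [24, 5, 6]}
result = entry['id']['item'] + entry['key'][0]  # -> result = 51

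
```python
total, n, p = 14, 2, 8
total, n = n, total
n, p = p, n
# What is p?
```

Answer: 14

Derivation:
Trace (tracking p):
total, n, p = (14, 2, 8)  # -> total = 14, n = 2, p = 8
total, n = (n, total)  # -> total = 2, n = 14
n, p = (p, n)  # -> n = 8, p = 14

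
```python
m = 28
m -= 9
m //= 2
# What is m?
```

Answer: 9

Derivation:
Trace (tracking m):
m = 28  # -> m = 28
m -= 9  # -> m = 19
m //= 2  # -> m = 9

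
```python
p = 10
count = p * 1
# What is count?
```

Answer: 10

Derivation:
Trace (tracking count):
p = 10  # -> p = 10
count = p * 1  # -> count = 10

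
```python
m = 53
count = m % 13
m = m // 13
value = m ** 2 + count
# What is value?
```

Answer: 17

Derivation:
Trace (tracking value):
m = 53  # -> m = 53
count = m % 13  # -> count = 1
m = m // 13  # -> m = 4
value = m ** 2 + count  # -> value = 17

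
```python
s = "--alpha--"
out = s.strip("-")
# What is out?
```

Answer: 'alpha'

Derivation:
Trace (tracking out):
s = '--alpha--'  # -> s = '--alpha--'
out = s.strip('-')  # -> out = 'alpha'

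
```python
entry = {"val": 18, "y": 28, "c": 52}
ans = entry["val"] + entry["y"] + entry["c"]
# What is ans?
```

Trace (tracking ans):
entry = {'val': 18, 'y': 28, 'c': 52}  # -> entry = {'val': 18, 'y': 28, 'c': 52}
ans = entry['val'] + entry['y'] + entry['c']  # -> ans = 98

Answer: 98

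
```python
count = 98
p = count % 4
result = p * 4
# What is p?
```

Answer: 2

Derivation:
Trace (tracking p):
count = 98  # -> count = 98
p = count % 4  # -> p = 2
result = p * 4  # -> result = 8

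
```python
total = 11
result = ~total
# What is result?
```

Answer: -12

Derivation:
Trace (tracking result):
total = 11  # -> total = 11
result = ~total  # -> result = -12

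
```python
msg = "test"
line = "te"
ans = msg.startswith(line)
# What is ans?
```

Answer: True

Derivation:
Trace (tracking ans):
msg = 'test'  # -> msg = 'test'
line = 'te'  # -> line = 'te'
ans = msg.startswith(line)  # -> ans = True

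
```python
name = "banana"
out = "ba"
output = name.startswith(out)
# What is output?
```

Answer: True

Derivation:
Trace (tracking output):
name = 'banana'  # -> name = 'banana'
out = 'ba'  # -> out = 'ba'
output = name.startswith(out)  # -> output = True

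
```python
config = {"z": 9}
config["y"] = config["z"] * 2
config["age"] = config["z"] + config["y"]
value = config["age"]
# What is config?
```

Trace (tracking config):
config = {'z': 9}  # -> config = {'z': 9}
config['y'] = config['z'] * 2  # -> config = {'z': 9, 'y': 18}
config['age'] = config['z'] + config['y']  # -> config = {'z': 9, 'y': 18, 'age': 27}
value = config['age']  # -> value = 27

Answer: {'z': 9, 'y': 18, 'age': 27}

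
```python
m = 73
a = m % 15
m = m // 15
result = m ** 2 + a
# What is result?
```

Trace (tracking result):
m = 73  # -> m = 73
a = m % 15  # -> a = 13
m = m // 15  # -> m = 4
result = m ** 2 + a  # -> result = 29

Answer: 29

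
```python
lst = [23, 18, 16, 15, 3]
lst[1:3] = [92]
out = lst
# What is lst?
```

Answer: [23, 92, 15, 3]

Derivation:
Trace (tracking lst):
lst = [23, 18, 16, 15, 3]  # -> lst = [23, 18, 16, 15, 3]
lst[1:3] = [92]  # -> lst = [23, 92, 15, 3]
out = lst  # -> out = [23, 92, 15, 3]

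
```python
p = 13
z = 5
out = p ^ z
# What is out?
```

Trace (tracking out):
p = 13  # -> p = 13
z = 5  # -> z = 5
out = p ^ z  # -> out = 8

Answer: 8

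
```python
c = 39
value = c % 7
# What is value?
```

Trace (tracking value):
c = 39  # -> c = 39
value = c % 7  # -> value = 4

Answer: 4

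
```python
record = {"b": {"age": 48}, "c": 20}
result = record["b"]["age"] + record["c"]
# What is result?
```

Answer: 68

Derivation:
Trace (tracking result):
record = {'b': {'age': 48}, 'c': 20}  # -> record = {'b': {'age': 48}, 'c': 20}
result = record['b']['age'] + record['c']  # -> result = 68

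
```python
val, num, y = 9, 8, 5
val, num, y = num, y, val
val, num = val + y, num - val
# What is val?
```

Trace (tracking val):
val, num, y = (9, 8, 5)  # -> val = 9, num = 8, y = 5
val, num, y = (num, y, val)  # -> val = 8, num = 5, y = 9
val, num = (val + y, num - val)  # -> val = 17, num = -3

Answer: 17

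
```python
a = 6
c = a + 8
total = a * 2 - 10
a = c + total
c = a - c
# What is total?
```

Answer: 2

Derivation:
Trace (tracking total):
a = 6  # -> a = 6
c = a + 8  # -> c = 14
total = a * 2 - 10  # -> total = 2
a = c + total  # -> a = 16
c = a - c  # -> c = 2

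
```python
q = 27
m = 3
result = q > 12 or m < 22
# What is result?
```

Trace (tracking result):
q = 27  # -> q = 27
m = 3  # -> m = 3
result = q > 12 or m < 22  # -> result = True

Answer: True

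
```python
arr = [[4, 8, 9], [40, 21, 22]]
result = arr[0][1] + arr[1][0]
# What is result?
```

Answer: 48

Derivation:
Trace (tracking result):
arr = [[4, 8, 9], [40, 21, 22]]  # -> arr = [[4, 8, 9], [40, 21, 22]]
result = arr[0][1] + arr[1][0]  # -> result = 48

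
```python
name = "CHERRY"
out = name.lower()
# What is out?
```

Trace (tracking out):
name = 'CHERRY'  # -> name = 'CHERRY'
out = name.lower()  # -> out = 'cherry'

Answer: 'cherry'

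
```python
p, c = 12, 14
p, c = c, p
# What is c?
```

Trace (tracking c):
p, c = (12, 14)  # -> p = 12, c = 14
p, c = (c, p)  # -> p = 14, c = 12

Answer: 12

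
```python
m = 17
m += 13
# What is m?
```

Trace (tracking m):
m = 17  # -> m = 17
m += 13  # -> m = 30

Answer: 30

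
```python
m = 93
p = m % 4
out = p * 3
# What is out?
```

Trace (tracking out):
m = 93  # -> m = 93
p = m % 4  # -> p = 1
out = p * 3  # -> out = 3

Answer: 3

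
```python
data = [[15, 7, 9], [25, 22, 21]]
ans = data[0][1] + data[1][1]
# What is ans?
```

Trace (tracking ans):
data = [[15, 7, 9], [25, 22, 21]]  # -> data = [[15, 7, 9], [25, 22, 21]]
ans = data[0][1] + data[1][1]  # -> ans = 29

Answer: 29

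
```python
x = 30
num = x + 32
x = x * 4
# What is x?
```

Trace (tracking x):
x = 30  # -> x = 30
num = x + 32  # -> num = 62
x = x * 4  # -> x = 120

Answer: 120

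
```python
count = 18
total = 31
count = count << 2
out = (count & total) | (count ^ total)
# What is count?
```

Trace (tracking count):
count = 18  # -> count = 18
total = 31  # -> total = 31
count = count << 2  # -> count = 72
out = count & total | count ^ total  # -> out = 95

Answer: 72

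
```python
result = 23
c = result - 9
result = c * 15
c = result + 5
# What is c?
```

Trace (tracking c):
result = 23  # -> result = 23
c = result - 9  # -> c = 14
result = c * 15  # -> result = 210
c = result + 5  # -> c = 215

Answer: 215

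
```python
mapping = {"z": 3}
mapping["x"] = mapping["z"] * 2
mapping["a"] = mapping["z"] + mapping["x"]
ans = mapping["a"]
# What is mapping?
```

Trace (tracking mapping):
mapping = {'z': 3}  # -> mapping = {'z': 3}
mapping['x'] = mapping['z'] * 2  # -> mapping = {'z': 3, 'x': 6}
mapping['a'] = mapping['z'] + mapping['x']  # -> mapping = {'z': 3, 'x': 6, 'a': 9}
ans = mapping['a']  # -> ans = 9

Answer: {'z': 3, 'x': 6, 'a': 9}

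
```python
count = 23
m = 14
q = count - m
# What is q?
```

Answer: 9

Derivation:
Trace (tracking q):
count = 23  # -> count = 23
m = 14  # -> m = 14
q = count - m  # -> q = 9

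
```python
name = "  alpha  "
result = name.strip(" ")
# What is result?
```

Trace (tracking result):
name = '  alpha  '  # -> name = '  alpha  '
result = name.strip(' ')  # -> result = 'alpha'

Answer: 'alpha'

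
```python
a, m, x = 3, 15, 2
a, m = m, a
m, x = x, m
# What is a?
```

Trace (tracking a):
a, m, x = (3, 15, 2)  # -> a = 3, m = 15, x = 2
a, m = (m, a)  # -> a = 15, m = 3
m, x = (x, m)  # -> m = 2, x = 3

Answer: 15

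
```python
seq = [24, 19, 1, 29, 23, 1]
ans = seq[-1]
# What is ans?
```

Trace (tracking ans):
seq = [24, 19, 1, 29, 23, 1]  # -> seq = [24, 19, 1, 29, 23, 1]
ans = seq[-1]  # -> ans = 1

Answer: 1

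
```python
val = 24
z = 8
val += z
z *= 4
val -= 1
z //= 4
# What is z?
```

Answer: 8

Derivation:
Trace (tracking z):
val = 24  # -> val = 24
z = 8  # -> z = 8
val += z  # -> val = 32
z *= 4  # -> z = 32
val -= 1  # -> val = 31
z //= 4  # -> z = 8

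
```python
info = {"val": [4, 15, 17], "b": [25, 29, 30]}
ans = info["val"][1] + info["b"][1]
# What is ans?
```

Trace (tracking ans):
info = {'val': [4, 15, 17], 'b': [25, 29, 30]}  # -> info = {'val': [4, 15, 17], 'b': [25, 29, 30]}
ans = info['val'][1] + info['b'][1]  # -> ans = 44

Answer: 44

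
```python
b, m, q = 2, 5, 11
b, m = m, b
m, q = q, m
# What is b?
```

Answer: 5

Derivation:
Trace (tracking b):
b, m, q = (2, 5, 11)  # -> b = 2, m = 5, q = 11
b, m = (m, b)  # -> b = 5, m = 2
m, q = (q, m)  # -> m = 11, q = 2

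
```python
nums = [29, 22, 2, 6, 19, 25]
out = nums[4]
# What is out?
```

Answer: 19

Derivation:
Trace (tracking out):
nums = [29, 22, 2, 6, 19, 25]  # -> nums = [29, 22, 2, 6, 19, 25]
out = nums[4]  # -> out = 19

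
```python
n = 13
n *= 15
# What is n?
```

Trace (tracking n):
n = 13  # -> n = 13
n *= 15  # -> n = 195

Answer: 195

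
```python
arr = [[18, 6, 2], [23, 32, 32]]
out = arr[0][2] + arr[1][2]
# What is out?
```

Trace (tracking out):
arr = [[18, 6, 2], [23, 32, 32]]  # -> arr = [[18, 6, 2], [23, 32, 32]]
out = arr[0][2] + arr[1][2]  # -> out = 34

Answer: 34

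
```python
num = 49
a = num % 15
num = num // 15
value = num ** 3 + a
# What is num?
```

Trace (tracking num):
num = 49  # -> num = 49
a = num % 15  # -> a = 4
num = num // 15  # -> num = 3
value = num ** 3 + a  # -> value = 31

Answer: 3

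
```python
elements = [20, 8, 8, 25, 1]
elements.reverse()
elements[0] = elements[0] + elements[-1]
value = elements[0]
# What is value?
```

Answer: 21

Derivation:
Trace (tracking value):
elements = [20, 8, 8, 25, 1]  # -> elements = [20, 8, 8, 25, 1]
elements.reverse()  # -> elements = [1, 25, 8, 8, 20]
elements[0] = elements[0] + elements[-1]  # -> elements = [21, 25, 8, 8, 20]
value = elements[0]  # -> value = 21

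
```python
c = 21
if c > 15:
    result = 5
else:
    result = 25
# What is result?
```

Answer: 5

Derivation:
Trace (tracking result):
c = 21  # -> c = 21
if c > 15:  # condition is True
    result = 5  # -> result = 5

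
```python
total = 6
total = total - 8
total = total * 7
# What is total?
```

Trace (tracking total):
total = 6  # -> total = 6
total = total - 8  # -> total = -2
total = total * 7  # -> total = -14

Answer: -14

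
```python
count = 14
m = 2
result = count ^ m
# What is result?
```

Trace (tracking result):
count = 14  # -> count = 14
m = 2  # -> m = 2
result = count ^ m  # -> result = 12

Answer: 12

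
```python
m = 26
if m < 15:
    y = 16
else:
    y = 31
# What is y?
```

Trace (tracking y):
m = 26  # -> m = 26
if m < 15:  # condition is False
else:
    y = 31  # -> y = 31

Answer: 31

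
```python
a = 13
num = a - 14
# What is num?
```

Answer: -1

Derivation:
Trace (tracking num):
a = 13  # -> a = 13
num = a - 14  # -> num = -1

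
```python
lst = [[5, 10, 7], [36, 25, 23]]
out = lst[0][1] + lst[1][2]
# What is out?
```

Trace (tracking out):
lst = [[5, 10, 7], [36, 25, 23]]  # -> lst = [[5, 10, 7], [36, 25, 23]]
out = lst[0][1] + lst[1][2]  # -> out = 33

Answer: 33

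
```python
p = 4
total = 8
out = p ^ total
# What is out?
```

Answer: 12

Derivation:
Trace (tracking out):
p = 4  # -> p = 4
total = 8  # -> total = 8
out = p ^ total  # -> out = 12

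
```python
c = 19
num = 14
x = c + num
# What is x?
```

Answer: 33

Derivation:
Trace (tracking x):
c = 19  # -> c = 19
num = 14  # -> num = 14
x = c + num  # -> x = 33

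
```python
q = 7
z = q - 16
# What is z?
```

Trace (tracking z):
q = 7  # -> q = 7
z = q - 16  # -> z = -9

Answer: -9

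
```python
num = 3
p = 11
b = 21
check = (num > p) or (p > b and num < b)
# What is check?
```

Answer: False

Derivation:
Trace (tracking check):
num = 3  # -> num = 3
p = 11  # -> p = 11
b = 21  # -> b = 21
check = num > p or (p > b and num < b)  # -> check = False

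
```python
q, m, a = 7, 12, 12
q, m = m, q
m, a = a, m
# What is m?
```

Answer: 12

Derivation:
Trace (tracking m):
q, m, a = (7, 12, 12)  # -> q = 7, m = 12, a = 12
q, m = (m, q)  # -> q = 12, m = 7
m, a = (a, m)  # -> m = 12, a = 7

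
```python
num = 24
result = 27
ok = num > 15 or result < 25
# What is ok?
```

Answer: True

Derivation:
Trace (tracking ok):
num = 24  # -> num = 24
result = 27  # -> result = 27
ok = num > 15 or result < 25  # -> ok = True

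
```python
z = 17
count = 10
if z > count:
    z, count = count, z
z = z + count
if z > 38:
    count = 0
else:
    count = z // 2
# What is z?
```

Trace (tracking z):
z = 17  # -> z = 17
count = 10  # -> count = 10
if z > count:  # condition is True
    z, count = (count, z)  # -> z = 10, count = 17
z = z + count  # -> z = 27
if z > 38:  # condition is False
else:
    count = z // 2  # -> count = 13

Answer: 27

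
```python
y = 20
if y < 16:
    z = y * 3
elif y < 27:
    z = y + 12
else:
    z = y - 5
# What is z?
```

Answer: 32

Derivation:
Trace (tracking z):
y = 20  # -> y = 20
if y < 16:  # condition is False
elif y < 27:  # condition is True
    z = y + 12  # -> z = 32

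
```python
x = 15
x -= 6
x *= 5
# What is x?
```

Trace (tracking x):
x = 15  # -> x = 15
x -= 6  # -> x = 9
x *= 5  # -> x = 45

Answer: 45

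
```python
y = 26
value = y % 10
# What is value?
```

Trace (tracking value):
y = 26  # -> y = 26
value = y % 10  # -> value = 6

Answer: 6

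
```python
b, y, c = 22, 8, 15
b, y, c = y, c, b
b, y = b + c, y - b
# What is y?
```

Answer: 7

Derivation:
Trace (tracking y):
b, y, c = (22, 8, 15)  # -> b = 22, y = 8, c = 15
b, y, c = (y, c, b)  # -> b = 8, y = 15, c = 22
b, y = (b + c, y - b)  # -> b = 30, y = 7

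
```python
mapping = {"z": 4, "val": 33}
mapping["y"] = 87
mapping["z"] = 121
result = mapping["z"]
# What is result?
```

Trace (tracking result):
mapping = {'z': 4, 'val': 33}  # -> mapping = {'z': 4, 'val': 33}
mapping['y'] = 87  # -> mapping = {'z': 4, 'val': 33, 'y': 87}
mapping['z'] = 121  # -> mapping = {'z': 121, 'val': 33, 'y': 87}
result = mapping['z']  # -> result = 121

Answer: 121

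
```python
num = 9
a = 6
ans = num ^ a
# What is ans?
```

Trace (tracking ans):
num = 9  # -> num = 9
a = 6  # -> a = 6
ans = num ^ a  # -> ans = 15

Answer: 15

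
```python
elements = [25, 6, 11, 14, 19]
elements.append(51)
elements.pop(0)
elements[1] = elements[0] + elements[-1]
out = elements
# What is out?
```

Trace (tracking out):
elements = [25, 6, 11, 14, 19]  # -> elements = [25, 6, 11, 14, 19]
elements.append(51)  # -> elements = [25, 6, 11, 14, 19, 51]
elements.pop(0)  # -> elements = [6, 11, 14, 19, 51]
elements[1] = elements[0] + elements[-1]  # -> elements = [6, 57, 14, 19, 51]
out = elements  # -> out = [6, 57, 14, 19, 51]

Answer: [6, 57, 14, 19, 51]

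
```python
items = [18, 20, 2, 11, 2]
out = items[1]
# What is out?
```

Answer: 20

Derivation:
Trace (tracking out):
items = [18, 20, 2, 11, 2]  # -> items = [18, 20, 2, 11, 2]
out = items[1]  # -> out = 20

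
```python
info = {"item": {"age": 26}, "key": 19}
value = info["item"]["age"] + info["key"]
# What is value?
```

Trace (tracking value):
info = {'item': {'age': 26}, 'key': 19}  # -> info = {'item': {'age': 26}, 'key': 19}
value = info['item']['age'] + info['key']  # -> value = 45

Answer: 45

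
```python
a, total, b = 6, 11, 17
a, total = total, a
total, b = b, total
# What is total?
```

Trace (tracking total):
a, total, b = (6, 11, 17)  # -> a = 6, total = 11, b = 17
a, total = (total, a)  # -> a = 11, total = 6
total, b = (b, total)  # -> total = 17, b = 6

Answer: 17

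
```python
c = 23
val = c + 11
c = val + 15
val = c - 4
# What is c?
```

Answer: 49

Derivation:
Trace (tracking c):
c = 23  # -> c = 23
val = c + 11  # -> val = 34
c = val + 15  # -> c = 49
val = c - 4  # -> val = 45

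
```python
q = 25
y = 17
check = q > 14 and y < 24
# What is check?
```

Trace (tracking check):
q = 25  # -> q = 25
y = 17  # -> y = 17
check = q > 14 and y < 24  # -> check = True

Answer: True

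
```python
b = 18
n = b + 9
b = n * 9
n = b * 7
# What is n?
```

Trace (tracking n):
b = 18  # -> b = 18
n = b + 9  # -> n = 27
b = n * 9  # -> b = 243
n = b * 7  # -> n = 1701

Answer: 1701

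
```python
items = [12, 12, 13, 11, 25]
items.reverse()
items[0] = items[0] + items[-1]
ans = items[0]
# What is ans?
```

Answer: 37

Derivation:
Trace (tracking ans):
items = [12, 12, 13, 11, 25]  # -> items = [12, 12, 13, 11, 25]
items.reverse()  # -> items = [25, 11, 13, 12, 12]
items[0] = items[0] + items[-1]  # -> items = [37, 11, 13, 12, 12]
ans = items[0]  # -> ans = 37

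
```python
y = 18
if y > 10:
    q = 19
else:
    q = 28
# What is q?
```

Trace (tracking q):
y = 18  # -> y = 18
if y > 10:  # condition is True
    q = 19  # -> q = 19

Answer: 19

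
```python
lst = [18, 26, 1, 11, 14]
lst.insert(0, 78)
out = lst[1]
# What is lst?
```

Answer: [78, 18, 26, 1, 11, 14]

Derivation:
Trace (tracking lst):
lst = [18, 26, 1, 11, 14]  # -> lst = [18, 26, 1, 11, 14]
lst.insert(0, 78)  # -> lst = [78, 18, 26, 1, 11, 14]
out = lst[1]  # -> out = 18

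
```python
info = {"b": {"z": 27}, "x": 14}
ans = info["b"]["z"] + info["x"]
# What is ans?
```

Answer: 41

Derivation:
Trace (tracking ans):
info = {'b': {'z': 27}, 'x': 14}  # -> info = {'b': {'z': 27}, 'x': 14}
ans = info['b']['z'] + info['x']  # -> ans = 41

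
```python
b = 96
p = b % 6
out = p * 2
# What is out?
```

Trace (tracking out):
b = 96  # -> b = 96
p = b % 6  # -> p = 0
out = p * 2  # -> out = 0

Answer: 0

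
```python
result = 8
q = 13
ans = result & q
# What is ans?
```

Trace (tracking ans):
result = 8  # -> result = 8
q = 13  # -> q = 13
ans = result & q  # -> ans = 8

Answer: 8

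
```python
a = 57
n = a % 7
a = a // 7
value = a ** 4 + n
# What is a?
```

Trace (tracking a):
a = 57  # -> a = 57
n = a % 7  # -> n = 1
a = a // 7  # -> a = 8
value = a ** 4 + n  # -> value = 4097

Answer: 8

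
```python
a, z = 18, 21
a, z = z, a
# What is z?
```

Trace (tracking z):
a, z = (18, 21)  # -> a = 18, z = 21
a, z = (z, a)  # -> a = 21, z = 18

Answer: 18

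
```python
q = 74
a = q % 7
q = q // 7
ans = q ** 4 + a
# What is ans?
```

Answer: 10004

Derivation:
Trace (tracking ans):
q = 74  # -> q = 74
a = q % 7  # -> a = 4
q = q // 7  # -> q = 10
ans = q ** 4 + a  # -> ans = 10004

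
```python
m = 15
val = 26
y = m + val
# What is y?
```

Answer: 41

Derivation:
Trace (tracking y):
m = 15  # -> m = 15
val = 26  # -> val = 26
y = m + val  # -> y = 41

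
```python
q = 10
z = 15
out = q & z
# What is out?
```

Answer: 10

Derivation:
Trace (tracking out):
q = 10  # -> q = 10
z = 15  # -> z = 15
out = q & z  # -> out = 10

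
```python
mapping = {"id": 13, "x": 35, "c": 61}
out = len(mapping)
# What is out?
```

Trace (tracking out):
mapping = {'id': 13, 'x': 35, 'c': 61}  # -> mapping = {'id': 13, 'x': 35, 'c': 61}
out = len(mapping)  # -> out = 3

Answer: 3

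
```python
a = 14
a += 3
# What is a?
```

Trace (tracking a):
a = 14  # -> a = 14
a += 3  # -> a = 17

Answer: 17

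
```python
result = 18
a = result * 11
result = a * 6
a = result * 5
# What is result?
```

Answer: 1188

Derivation:
Trace (tracking result):
result = 18  # -> result = 18
a = result * 11  # -> a = 198
result = a * 6  # -> result = 1188
a = result * 5  # -> a = 5940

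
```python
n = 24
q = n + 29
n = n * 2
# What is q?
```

Trace (tracking q):
n = 24  # -> n = 24
q = n + 29  # -> q = 53
n = n * 2  # -> n = 48

Answer: 53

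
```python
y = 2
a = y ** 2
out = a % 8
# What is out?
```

Answer: 4

Derivation:
Trace (tracking out):
y = 2  # -> y = 2
a = y ** 2  # -> a = 4
out = a % 8  # -> out = 4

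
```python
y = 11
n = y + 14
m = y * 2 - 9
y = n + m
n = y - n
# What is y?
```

Trace (tracking y):
y = 11  # -> y = 11
n = y + 14  # -> n = 25
m = y * 2 - 9  # -> m = 13
y = n + m  # -> y = 38
n = y - n  # -> n = 13

Answer: 38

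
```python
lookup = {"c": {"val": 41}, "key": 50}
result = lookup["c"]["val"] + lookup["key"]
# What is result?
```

Trace (tracking result):
lookup = {'c': {'val': 41}, 'key': 50}  # -> lookup = {'c': {'val': 41}, 'key': 50}
result = lookup['c']['val'] + lookup['key']  # -> result = 91

Answer: 91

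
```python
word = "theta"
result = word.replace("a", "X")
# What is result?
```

Trace (tracking result):
word = 'theta'  # -> word = 'theta'
result = word.replace('a', 'X')  # -> result = 'thetX'

Answer: 'thetX'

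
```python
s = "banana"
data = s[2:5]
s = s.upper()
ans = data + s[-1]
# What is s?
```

Trace (tracking s):
s = 'banana'  # -> s = 'banana'
data = s[2:5]  # -> data = 'nan'
s = s.upper()  # -> s = 'BANANA'
ans = data + s[-1]  # -> ans = 'nanA'

Answer: 'BANANA'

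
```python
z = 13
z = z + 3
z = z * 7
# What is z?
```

Trace (tracking z):
z = 13  # -> z = 13
z = z + 3  # -> z = 16
z = z * 7  # -> z = 112

Answer: 112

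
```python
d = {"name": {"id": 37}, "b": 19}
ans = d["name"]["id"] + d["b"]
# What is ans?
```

Answer: 56

Derivation:
Trace (tracking ans):
d = {'name': {'id': 37}, 'b': 19}  # -> d = {'name': {'id': 37}, 'b': 19}
ans = d['name']['id'] + d['b']  # -> ans = 56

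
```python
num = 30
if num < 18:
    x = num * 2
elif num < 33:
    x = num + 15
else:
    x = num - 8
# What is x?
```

Answer: 45

Derivation:
Trace (tracking x):
num = 30  # -> num = 30
if num < 18:  # condition is False
elif num < 33:  # condition is True
    x = num + 15  # -> x = 45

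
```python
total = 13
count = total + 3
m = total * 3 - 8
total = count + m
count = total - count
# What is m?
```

Answer: 31

Derivation:
Trace (tracking m):
total = 13  # -> total = 13
count = total + 3  # -> count = 16
m = total * 3 - 8  # -> m = 31
total = count + m  # -> total = 47
count = total - count  # -> count = 31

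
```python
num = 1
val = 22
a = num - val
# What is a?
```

Trace (tracking a):
num = 1  # -> num = 1
val = 22  # -> val = 22
a = num - val  # -> a = -21

Answer: -21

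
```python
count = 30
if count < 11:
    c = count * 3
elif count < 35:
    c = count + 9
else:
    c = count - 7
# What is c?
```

Answer: 39

Derivation:
Trace (tracking c):
count = 30  # -> count = 30
if count < 11:  # condition is False
elif count < 35:  # condition is True
    c = count + 9  # -> c = 39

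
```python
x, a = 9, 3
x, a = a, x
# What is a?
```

Trace (tracking a):
x, a = (9, 3)  # -> x = 9, a = 3
x, a = (a, x)  # -> x = 3, a = 9

Answer: 9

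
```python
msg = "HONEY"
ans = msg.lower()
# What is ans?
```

Trace (tracking ans):
msg = 'HONEY'  # -> msg = 'HONEY'
ans = msg.lower()  # -> ans = 'honey'

Answer: 'honey'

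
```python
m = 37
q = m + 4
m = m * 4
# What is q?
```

Trace (tracking q):
m = 37  # -> m = 37
q = m + 4  # -> q = 41
m = m * 4  # -> m = 148

Answer: 41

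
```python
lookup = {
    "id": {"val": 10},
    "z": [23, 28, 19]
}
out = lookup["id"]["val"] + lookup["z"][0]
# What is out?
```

Answer: 33

Derivation:
Trace (tracking out):
lookup = {'id': {'val': 10}, 'z': [23, 28, 19]}  # -> lookup = {'id': {'val': 10}, 'z': [23, 28, 19]}
out = lookup['id']['val'] + lookup['z'][0]  # -> out = 33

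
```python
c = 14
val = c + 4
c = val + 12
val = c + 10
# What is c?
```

Trace (tracking c):
c = 14  # -> c = 14
val = c + 4  # -> val = 18
c = val + 12  # -> c = 30
val = c + 10  # -> val = 40

Answer: 30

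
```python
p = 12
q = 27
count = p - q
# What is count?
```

Trace (tracking count):
p = 12  # -> p = 12
q = 27  # -> q = 27
count = p - q  # -> count = -15

Answer: -15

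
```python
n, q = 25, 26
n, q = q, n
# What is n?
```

Trace (tracking n):
n, q = (25, 26)  # -> n = 25, q = 26
n, q = (q, n)  # -> n = 26, q = 25

Answer: 26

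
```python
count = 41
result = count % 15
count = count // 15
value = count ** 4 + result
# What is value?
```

Trace (tracking value):
count = 41  # -> count = 41
result = count % 15  # -> result = 11
count = count // 15  # -> count = 2
value = count ** 4 + result  # -> value = 27

Answer: 27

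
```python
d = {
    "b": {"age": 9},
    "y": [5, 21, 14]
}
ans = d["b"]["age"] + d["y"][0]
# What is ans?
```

Trace (tracking ans):
d = {'b': {'age': 9}, 'y': [5, 21, 14]}  # -> d = {'b': {'age': 9}, 'y': [5, 21, 14]}
ans = d['b']['age'] + d['y'][0]  # -> ans = 14

Answer: 14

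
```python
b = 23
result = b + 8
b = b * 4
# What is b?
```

Answer: 92

Derivation:
Trace (tracking b):
b = 23  # -> b = 23
result = b + 8  # -> result = 31
b = b * 4  # -> b = 92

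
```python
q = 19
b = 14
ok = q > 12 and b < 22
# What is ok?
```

Answer: True

Derivation:
Trace (tracking ok):
q = 19  # -> q = 19
b = 14  # -> b = 14
ok = q > 12 and b < 22  # -> ok = True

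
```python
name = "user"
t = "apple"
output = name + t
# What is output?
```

Trace (tracking output):
name = 'user'  # -> name = 'user'
t = 'apple'  # -> t = 'apple'
output = name + t  # -> output = 'userapple'

Answer: 'userapple'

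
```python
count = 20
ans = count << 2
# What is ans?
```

Answer: 80

Derivation:
Trace (tracking ans):
count = 20  # -> count = 20
ans = count << 2  # -> ans = 80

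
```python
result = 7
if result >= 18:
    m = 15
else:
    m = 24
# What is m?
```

Trace (tracking m):
result = 7  # -> result = 7
if result >= 18:  # condition is False
else:
    m = 24  # -> m = 24

Answer: 24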